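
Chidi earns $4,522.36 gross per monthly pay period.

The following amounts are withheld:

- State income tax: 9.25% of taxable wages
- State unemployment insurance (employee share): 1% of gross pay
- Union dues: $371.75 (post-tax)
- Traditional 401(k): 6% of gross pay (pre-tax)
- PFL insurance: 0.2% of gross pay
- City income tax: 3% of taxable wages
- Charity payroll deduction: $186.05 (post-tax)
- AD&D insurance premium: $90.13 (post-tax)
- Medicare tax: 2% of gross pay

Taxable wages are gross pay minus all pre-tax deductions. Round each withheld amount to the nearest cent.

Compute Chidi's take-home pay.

$2,937.63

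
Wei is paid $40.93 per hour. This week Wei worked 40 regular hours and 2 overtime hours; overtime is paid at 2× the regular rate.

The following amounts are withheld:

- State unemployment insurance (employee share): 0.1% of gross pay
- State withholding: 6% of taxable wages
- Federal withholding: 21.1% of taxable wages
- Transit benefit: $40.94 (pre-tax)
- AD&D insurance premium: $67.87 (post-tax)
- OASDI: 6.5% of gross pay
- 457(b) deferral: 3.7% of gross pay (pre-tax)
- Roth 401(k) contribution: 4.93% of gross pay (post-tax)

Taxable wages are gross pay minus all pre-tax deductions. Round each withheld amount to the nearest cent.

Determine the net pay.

Regular pay: 40 × $40.93 = $1,637.20
Overtime pay: 2 × $40.93 × 2 = $163.72
Gross pay = $1,637.20 + $163.72 = $1,800.92
457(b) deferral: $1,800.92 × 0.037 = $66.63
Transit benefit: $40.94
Pre-tax total = $66.63 + $40.94 = $107.57
Taxable wages = $1,800.92 − $107.57 = $1,693.35
Federal withholding: $1,693.35 × 0.211 = $357.30
State withholding: $1,693.35 × 0.06 = $101.60
OASDI: $1,800.92 × 0.065 = $117.06
State unemployment insurance (employee share): $1,800.92 × 0.001 = $1.80
Roth 401(k) contribution: $1,800.92 × 0.0493 = $88.79
AD&D insurance premium: $67.87
Total deductions = $66.63 + $40.94 + $357.30 + $101.60 + $117.06 + $1.80 + $88.79 + $67.87 = $841.99
Net pay = $1,800.92 − $841.99 = $958.93

$958.93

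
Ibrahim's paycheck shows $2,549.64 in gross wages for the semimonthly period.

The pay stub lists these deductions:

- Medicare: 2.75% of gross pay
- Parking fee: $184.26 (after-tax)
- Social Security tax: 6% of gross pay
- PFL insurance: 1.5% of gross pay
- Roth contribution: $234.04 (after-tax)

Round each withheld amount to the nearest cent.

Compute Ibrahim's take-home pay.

$1,870.00

Medicare: $2,549.64 × 0.0275 = $70.12
Social Security tax: $2,549.64 × 0.06 = $152.98
PFL insurance: $2,549.64 × 0.015 = $38.24
Roth contribution: $234.04
Parking fee: $184.26
Total deductions = $70.12 + $152.98 + $38.24 + $234.04 + $184.26 = $679.64
Net pay = $2,549.64 − $679.64 = $1,870.00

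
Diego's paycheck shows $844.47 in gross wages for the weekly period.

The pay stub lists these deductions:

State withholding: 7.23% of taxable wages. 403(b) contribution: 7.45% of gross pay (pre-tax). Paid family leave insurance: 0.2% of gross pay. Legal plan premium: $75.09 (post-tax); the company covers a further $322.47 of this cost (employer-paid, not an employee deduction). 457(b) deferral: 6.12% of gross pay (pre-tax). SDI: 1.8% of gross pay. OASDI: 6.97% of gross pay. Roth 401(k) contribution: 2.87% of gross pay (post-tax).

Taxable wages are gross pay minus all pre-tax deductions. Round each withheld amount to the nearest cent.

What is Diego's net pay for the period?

$502.03

457(b) deferral: $844.47 × 0.0612 = $51.68
403(b) contribution: $844.47 × 0.0745 = $62.91
Pre-tax total = $51.68 + $62.91 = $114.59
Taxable wages = $844.47 − $114.59 = $729.88
State withholding: $729.88 × 0.0723 = $52.77
OASDI: $844.47 × 0.0697 = $58.86
SDI: $844.47 × 0.018 = $15.20
Paid family leave insurance: $844.47 × 0.002 = $1.69
Roth 401(k) contribution: $844.47 × 0.0287 = $24.24
Legal plan premium: $75.09
(Employer's $322.47 toward legal plan premium is not withheld from the employee.)
Total deductions = $51.68 + $62.91 + $52.77 + $58.86 + $15.20 + $1.69 + $24.24 + $75.09 = $342.44
Net pay = $844.47 − $342.44 = $502.03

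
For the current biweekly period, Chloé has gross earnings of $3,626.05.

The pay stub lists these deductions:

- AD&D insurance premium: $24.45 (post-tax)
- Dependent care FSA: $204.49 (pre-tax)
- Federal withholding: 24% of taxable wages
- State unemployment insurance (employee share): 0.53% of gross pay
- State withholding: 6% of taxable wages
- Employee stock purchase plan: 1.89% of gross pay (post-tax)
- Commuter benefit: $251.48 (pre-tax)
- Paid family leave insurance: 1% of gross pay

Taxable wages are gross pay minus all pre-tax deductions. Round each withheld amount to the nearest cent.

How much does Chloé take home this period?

$2,070.60

Dependent care FSA: $204.49
Commuter benefit: $251.48
Pre-tax total = $204.49 + $251.48 = $455.97
Taxable wages = $3,626.05 − $455.97 = $3,170.08
State withholding: $3,170.08 × 0.06 = $190.20
Federal withholding: $3,170.08 × 0.24 = $760.82
Paid family leave insurance: $3,626.05 × 0.01 = $36.26
State unemployment insurance (employee share): $3,626.05 × 0.0053 = $19.22
AD&D insurance premium: $24.45
Employee stock purchase plan: $3,626.05 × 0.0189 = $68.53
Total deductions = $204.49 + $251.48 + $190.20 + $760.82 + $36.26 + $19.22 + $24.45 + $68.53 = $1,555.45
Net pay = $3,626.05 − $1,555.45 = $2,070.60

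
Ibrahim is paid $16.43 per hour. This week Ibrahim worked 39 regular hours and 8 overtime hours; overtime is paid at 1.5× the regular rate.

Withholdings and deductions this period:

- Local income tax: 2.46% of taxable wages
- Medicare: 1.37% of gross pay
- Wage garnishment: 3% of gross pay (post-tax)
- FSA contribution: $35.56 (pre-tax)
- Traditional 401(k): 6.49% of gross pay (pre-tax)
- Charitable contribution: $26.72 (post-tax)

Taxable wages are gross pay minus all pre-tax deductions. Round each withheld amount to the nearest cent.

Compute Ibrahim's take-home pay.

$666.25

Regular pay: 39 × $16.43 = $640.77
Overtime pay: 8 × $16.43 × 1.5 = $197.16
Gross pay = $640.77 + $197.16 = $837.93
Traditional 401(k): $837.93 × 0.0649 = $54.38
FSA contribution: $35.56
Pre-tax total = $54.38 + $35.56 = $89.94
Taxable wages = $837.93 − $89.94 = $747.99
Local income tax: $747.99 × 0.0246 = $18.40
Medicare: $837.93 × 0.0137 = $11.48
Charitable contribution: $26.72
Wage garnishment: $837.93 × 0.03 = $25.14
Total deductions = $54.38 + $35.56 + $18.40 + $11.48 + $26.72 + $25.14 = $171.68
Net pay = $837.93 − $171.68 = $666.25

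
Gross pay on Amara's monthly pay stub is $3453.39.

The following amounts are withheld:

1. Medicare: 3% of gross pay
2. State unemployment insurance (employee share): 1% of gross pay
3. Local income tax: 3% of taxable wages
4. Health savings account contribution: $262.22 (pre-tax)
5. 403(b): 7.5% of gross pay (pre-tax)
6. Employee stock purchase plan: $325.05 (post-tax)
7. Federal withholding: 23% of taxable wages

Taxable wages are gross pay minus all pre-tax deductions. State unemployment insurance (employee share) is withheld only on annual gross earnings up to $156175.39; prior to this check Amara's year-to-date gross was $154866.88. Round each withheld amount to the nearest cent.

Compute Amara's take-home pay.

$1728.06

Health savings account contribution: $262.22
403(b): $3453.39 × 0.075 = $259.00
Pre-tax total = $262.22 + $259.00 = $521.22
Taxable wages = $3453.39 − $521.22 = $2932.17
Local income tax: $2932.17 × 0.03 = $87.97
Federal withholding: $2932.17 × 0.23 = $674.40
Medicare: $3453.39 × 0.03 = $103.60
State unemployment insurance (employee share): only $156175.39 − $154866.88 = $1308.51 of this check is subject → $1308.51 × 0.01 = $13.09
Employee stock purchase plan: $325.05
Total deductions = $262.22 + $259.00 + $87.97 + $674.40 + $103.60 + $13.09 + $325.05 = $1725.33
Net pay = $3453.39 − $1725.33 = $1728.06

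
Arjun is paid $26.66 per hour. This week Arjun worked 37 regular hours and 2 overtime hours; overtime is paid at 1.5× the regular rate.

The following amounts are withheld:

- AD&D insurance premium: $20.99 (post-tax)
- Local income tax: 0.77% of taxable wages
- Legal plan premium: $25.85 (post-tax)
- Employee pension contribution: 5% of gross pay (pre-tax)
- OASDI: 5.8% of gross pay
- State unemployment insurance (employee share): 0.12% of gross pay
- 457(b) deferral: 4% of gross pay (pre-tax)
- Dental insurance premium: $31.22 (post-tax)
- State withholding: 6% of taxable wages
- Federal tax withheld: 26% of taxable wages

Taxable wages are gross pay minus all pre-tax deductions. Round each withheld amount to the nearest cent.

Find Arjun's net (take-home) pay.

$511.22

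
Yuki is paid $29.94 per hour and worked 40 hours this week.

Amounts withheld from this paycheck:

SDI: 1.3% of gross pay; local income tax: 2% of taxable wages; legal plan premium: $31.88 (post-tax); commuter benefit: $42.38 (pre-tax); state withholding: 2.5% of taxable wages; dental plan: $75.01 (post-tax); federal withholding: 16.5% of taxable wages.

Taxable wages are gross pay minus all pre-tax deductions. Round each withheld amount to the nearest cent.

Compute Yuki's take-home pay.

Gross pay: 40 × $29.94 = $1197.60
Commuter benefit: $42.38
Taxable wages = $1197.60 − $42.38 = $1155.22
State withholding: $1155.22 × 0.025 = $28.88
Local income tax: $1155.22 × 0.02 = $23.10
Federal withholding: $1155.22 × 0.165 = $190.61
SDI: $1197.60 × 0.013 = $15.57
Legal plan premium: $31.88
Dental plan: $75.01
Total deductions = $42.38 + $28.88 + $23.10 + $190.61 + $15.57 + $31.88 + $75.01 = $407.43
Net pay = $1197.60 − $407.43 = $790.17

$790.17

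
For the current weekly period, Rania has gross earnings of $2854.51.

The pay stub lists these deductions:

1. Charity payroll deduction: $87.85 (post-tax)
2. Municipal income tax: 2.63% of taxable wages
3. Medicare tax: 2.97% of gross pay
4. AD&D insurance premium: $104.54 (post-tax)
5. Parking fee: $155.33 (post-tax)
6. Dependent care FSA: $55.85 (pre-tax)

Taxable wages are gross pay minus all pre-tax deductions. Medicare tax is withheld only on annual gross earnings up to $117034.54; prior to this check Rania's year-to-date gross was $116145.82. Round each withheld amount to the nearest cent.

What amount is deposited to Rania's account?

$2350.95

Dependent care FSA: $55.85
Taxable wages = $2854.51 − $55.85 = $2798.66
Municipal income tax: $2798.66 × 0.0263 = $73.60
Medicare tax: only $117034.54 − $116145.82 = $888.72 of this check is subject → $888.72 × 0.0297 = $26.39
AD&D insurance premium: $104.54
Parking fee: $155.33
Charity payroll deduction: $87.85
Total deductions = $55.85 + $73.60 + $26.39 + $104.54 + $155.33 + $87.85 = $503.56
Net pay = $2854.51 − $503.56 = $2350.95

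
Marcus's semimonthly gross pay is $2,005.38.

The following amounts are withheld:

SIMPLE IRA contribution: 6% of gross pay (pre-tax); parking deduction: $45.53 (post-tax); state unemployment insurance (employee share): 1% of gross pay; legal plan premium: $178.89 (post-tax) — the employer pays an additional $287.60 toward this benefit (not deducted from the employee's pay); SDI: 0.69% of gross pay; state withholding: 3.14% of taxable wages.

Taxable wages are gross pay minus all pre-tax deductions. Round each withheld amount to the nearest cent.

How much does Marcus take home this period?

SIMPLE IRA contribution: $2,005.38 × 0.06 = $120.32
Taxable wages = $2,005.38 − $120.32 = $1,885.06
State withholding: $1,885.06 × 0.0314 = $59.19
SDI: $2,005.38 × 0.0069 = $13.84
State unemployment insurance (employee share): $2,005.38 × 0.01 = $20.05
Legal plan premium: $178.89
Parking deduction: $45.53
(Employer's $287.60 toward legal plan premium is not withheld from the employee.)
Total deductions = $120.32 + $59.19 + $13.84 + $20.05 + $178.89 + $45.53 = $437.82
Net pay = $2,005.38 − $437.82 = $1,567.56

$1,567.56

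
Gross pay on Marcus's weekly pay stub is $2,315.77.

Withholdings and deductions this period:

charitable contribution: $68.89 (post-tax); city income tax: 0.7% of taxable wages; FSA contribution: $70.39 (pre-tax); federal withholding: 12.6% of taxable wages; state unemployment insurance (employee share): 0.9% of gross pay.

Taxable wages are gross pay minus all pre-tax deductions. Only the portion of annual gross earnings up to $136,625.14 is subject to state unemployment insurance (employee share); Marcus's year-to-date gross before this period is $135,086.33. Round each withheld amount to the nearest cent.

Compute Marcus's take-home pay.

$1,864.00

FSA contribution: $70.39
Taxable wages = $2,315.77 − $70.39 = $2,245.38
Federal withholding: $2,245.38 × 0.126 = $282.92
City income tax: $2,245.38 × 0.007 = $15.72
State unemployment insurance (employee share): only $136,625.14 − $135,086.33 = $1,538.81 of this check is subject → $1,538.81 × 0.009 = $13.85
Charitable contribution: $68.89
Total deductions = $70.39 + $282.92 + $15.72 + $13.85 + $68.89 = $451.77
Net pay = $2,315.77 − $451.77 = $1,864.00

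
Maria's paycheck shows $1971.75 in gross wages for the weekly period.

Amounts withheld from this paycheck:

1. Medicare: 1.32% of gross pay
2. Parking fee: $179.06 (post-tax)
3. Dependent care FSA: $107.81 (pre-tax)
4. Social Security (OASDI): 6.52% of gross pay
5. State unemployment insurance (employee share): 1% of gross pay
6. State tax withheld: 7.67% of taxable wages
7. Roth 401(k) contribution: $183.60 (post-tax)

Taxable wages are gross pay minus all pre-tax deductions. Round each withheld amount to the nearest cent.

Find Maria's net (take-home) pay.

$1184.01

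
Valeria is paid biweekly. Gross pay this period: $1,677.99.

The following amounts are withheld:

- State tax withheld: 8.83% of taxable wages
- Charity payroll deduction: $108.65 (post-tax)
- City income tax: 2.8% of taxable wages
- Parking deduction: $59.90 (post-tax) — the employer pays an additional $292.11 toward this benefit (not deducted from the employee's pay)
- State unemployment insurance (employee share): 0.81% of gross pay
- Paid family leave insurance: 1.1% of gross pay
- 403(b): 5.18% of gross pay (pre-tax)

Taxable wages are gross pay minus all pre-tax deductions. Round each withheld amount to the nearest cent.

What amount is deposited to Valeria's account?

$1,205.43

403(b): $1,677.99 × 0.0518 = $86.92
Taxable wages = $1,677.99 − $86.92 = $1,591.07
State tax withheld: $1,591.07 × 0.0883 = $140.49
City income tax: $1,591.07 × 0.028 = $44.55
State unemployment insurance (employee share): $1,677.99 × 0.0081 = $13.59
Paid family leave insurance: $1,677.99 × 0.011 = $18.46
Charity payroll deduction: $108.65
Parking deduction: $59.90
(Employer's $292.11 toward parking deduction is not withheld from the employee.)
Total deductions = $86.92 + $140.49 + $44.55 + $13.59 + $18.46 + $108.65 + $59.90 = $472.56
Net pay = $1,677.99 − $472.56 = $1,205.43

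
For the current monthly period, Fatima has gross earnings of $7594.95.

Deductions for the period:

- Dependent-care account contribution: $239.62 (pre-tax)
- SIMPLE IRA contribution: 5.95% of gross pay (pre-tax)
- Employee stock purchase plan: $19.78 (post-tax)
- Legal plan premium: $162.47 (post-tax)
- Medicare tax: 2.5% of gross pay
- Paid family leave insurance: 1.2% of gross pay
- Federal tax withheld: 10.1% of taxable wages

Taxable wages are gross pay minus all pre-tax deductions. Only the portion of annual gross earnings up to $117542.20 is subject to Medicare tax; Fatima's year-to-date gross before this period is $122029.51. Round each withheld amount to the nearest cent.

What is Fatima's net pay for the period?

Dependent-care account contribution: $239.62
SIMPLE IRA contribution: $7594.95 × 0.0595 = $451.90
Pre-tax total = $239.62 + $451.90 = $691.52
Taxable wages = $7594.95 − $691.52 = $6903.43
Federal tax withheld: $6903.43 × 0.101 = $697.25
Paid family leave insurance: $7594.95 × 0.012 = $91.14
Medicare tax: annual cap $117542.20 already reached (YTD $122029.51), so $0.00
Legal plan premium: $162.47
Employee stock purchase plan: $19.78
Total deductions = $239.62 + $451.90 + $697.25 + $91.14 + $0.00 + $162.47 + $19.78 = $1662.16
Net pay = $7594.95 − $1662.16 = $5932.79

$5932.79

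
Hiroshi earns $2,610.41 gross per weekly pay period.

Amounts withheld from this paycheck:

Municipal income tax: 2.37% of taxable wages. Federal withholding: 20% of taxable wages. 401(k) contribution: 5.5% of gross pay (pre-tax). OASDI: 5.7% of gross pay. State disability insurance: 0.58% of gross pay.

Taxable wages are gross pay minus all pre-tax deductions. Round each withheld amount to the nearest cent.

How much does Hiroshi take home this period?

401(k) contribution: $2,610.41 × 0.055 = $143.57
Taxable wages = $2,610.41 − $143.57 = $2,466.84
Municipal income tax: $2,466.84 × 0.0237 = $58.46
Federal withholding: $2,466.84 × 0.2 = $493.37
State disability insurance: $2,610.41 × 0.0058 = $15.14
OASDI: $2,610.41 × 0.057 = $148.79
Total deductions = $143.57 + $58.46 + $493.37 + $15.14 + $148.79 = $859.33
Net pay = $2,610.41 − $859.33 = $1,751.08

$1,751.08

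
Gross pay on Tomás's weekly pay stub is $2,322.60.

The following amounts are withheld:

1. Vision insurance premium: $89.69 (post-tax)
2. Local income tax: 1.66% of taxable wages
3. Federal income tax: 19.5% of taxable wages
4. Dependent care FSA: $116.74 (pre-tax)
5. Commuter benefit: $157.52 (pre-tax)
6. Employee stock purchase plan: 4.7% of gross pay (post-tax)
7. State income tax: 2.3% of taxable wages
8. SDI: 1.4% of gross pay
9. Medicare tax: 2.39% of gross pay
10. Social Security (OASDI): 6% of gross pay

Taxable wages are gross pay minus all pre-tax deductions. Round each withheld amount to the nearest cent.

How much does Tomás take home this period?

Commuter benefit: $157.52
Dependent care FSA: $116.74
Pre-tax total = $157.52 + $116.74 = $274.26
Taxable wages = $2,322.60 − $274.26 = $2,048.34
State income tax: $2,048.34 × 0.023 = $47.11
Federal income tax: $2,048.34 × 0.195 = $399.43
Local income tax: $2,048.34 × 0.0166 = $34.00
Social Security (OASDI): $2,322.60 × 0.06 = $139.36
SDI: $2,322.60 × 0.014 = $32.52
Medicare tax: $2,322.60 × 0.0239 = $55.51
Vision insurance premium: $89.69
Employee stock purchase plan: $2,322.60 × 0.047 = $109.16
Total deductions = $157.52 + $116.74 + $47.11 + $399.43 + $34.00 + $139.36 + $32.52 + $55.51 + $89.69 + $109.16 = $1,181.04
Net pay = $2,322.60 − $1,181.04 = $1,141.56

$1,141.56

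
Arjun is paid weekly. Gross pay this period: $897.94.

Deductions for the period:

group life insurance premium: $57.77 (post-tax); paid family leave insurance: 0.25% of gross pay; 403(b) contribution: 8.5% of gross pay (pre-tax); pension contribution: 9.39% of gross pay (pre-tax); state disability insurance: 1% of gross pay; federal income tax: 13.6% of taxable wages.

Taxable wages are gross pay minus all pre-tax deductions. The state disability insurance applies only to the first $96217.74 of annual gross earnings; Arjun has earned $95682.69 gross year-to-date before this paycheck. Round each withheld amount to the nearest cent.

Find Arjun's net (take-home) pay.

Pension contribution: $897.94 × 0.0939 = $84.32
403(b) contribution: $897.94 × 0.085 = $76.32
Pre-tax total = $84.32 + $76.32 = $160.64
Taxable wages = $897.94 − $160.64 = $737.30
Federal income tax: $737.30 × 0.136 = $100.27
Paid family leave insurance: $897.94 × 0.0025 = $2.24
State disability insurance: only $96217.74 − $95682.69 = $535.05 of this check is subject → $535.05 × 0.01 = $5.35
Group life insurance premium: $57.77
Total deductions = $84.32 + $76.32 + $100.27 + $2.24 + $5.35 + $57.77 = $326.27
Net pay = $897.94 − $326.27 = $571.67

$571.67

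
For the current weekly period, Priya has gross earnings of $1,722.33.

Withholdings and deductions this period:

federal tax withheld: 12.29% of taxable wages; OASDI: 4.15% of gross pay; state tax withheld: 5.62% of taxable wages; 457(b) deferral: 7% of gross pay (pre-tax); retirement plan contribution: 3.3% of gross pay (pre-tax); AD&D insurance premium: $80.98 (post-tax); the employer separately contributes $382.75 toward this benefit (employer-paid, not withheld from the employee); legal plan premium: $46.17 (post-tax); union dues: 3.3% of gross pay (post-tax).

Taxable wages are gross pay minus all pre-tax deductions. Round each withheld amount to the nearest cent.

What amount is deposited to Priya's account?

457(b) deferral: $1,722.33 × 0.07 = $120.56
Retirement plan contribution: $1,722.33 × 0.033 = $56.84
Pre-tax total = $120.56 + $56.84 = $177.40
Taxable wages = $1,722.33 − $177.40 = $1,544.93
State tax withheld: $1,544.93 × 0.0562 = $86.83
Federal tax withheld: $1,544.93 × 0.1229 = $189.87
OASDI: $1,722.33 × 0.0415 = $71.48
Union dues: $1,722.33 × 0.033 = $56.84
AD&D insurance premium: $80.98
Legal plan premium: $46.17
(Employer's $382.75 toward AD&D insurance premium is not withheld from the employee.)
Total deductions = $120.56 + $56.84 + $86.83 + $189.87 + $71.48 + $56.84 + $80.98 + $46.17 = $709.57
Net pay = $1,722.33 − $709.57 = $1,012.76

$1,012.76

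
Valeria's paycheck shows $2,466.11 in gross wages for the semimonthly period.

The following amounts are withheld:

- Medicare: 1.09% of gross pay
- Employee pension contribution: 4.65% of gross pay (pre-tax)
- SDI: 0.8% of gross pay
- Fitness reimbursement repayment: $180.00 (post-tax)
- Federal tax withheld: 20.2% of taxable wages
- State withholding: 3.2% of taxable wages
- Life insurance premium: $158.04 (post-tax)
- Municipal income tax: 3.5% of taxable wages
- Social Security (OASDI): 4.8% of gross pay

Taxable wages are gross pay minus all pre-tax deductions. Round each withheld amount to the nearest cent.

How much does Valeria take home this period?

Employee pension contribution: $2,466.11 × 0.0465 = $114.67
Taxable wages = $2,466.11 − $114.67 = $2,351.44
Municipal income tax: $2,351.44 × 0.035 = $82.30
State withholding: $2,351.44 × 0.032 = $75.25
Federal tax withheld: $2,351.44 × 0.202 = $474.99
Social Security (OASDI): $2,466.11 × 0.048 = $118.37
Medicare: $2,466.11 × 0.0109 = $26.88
SDI: $2,466.11 × 0.008 = $19.73
Life insurance premium: $158.04
Fitness reimbursement repayment: $180.00
Total deductions = $114.67 + $82.30 + $75.25 + $474.99 + $118.37 + $26.88 + $19.73 + $158.04 + $180.00 = $1,250.23
Net pay = $2,466.11 − $1,250.23 = $1,215.88

$1,215.88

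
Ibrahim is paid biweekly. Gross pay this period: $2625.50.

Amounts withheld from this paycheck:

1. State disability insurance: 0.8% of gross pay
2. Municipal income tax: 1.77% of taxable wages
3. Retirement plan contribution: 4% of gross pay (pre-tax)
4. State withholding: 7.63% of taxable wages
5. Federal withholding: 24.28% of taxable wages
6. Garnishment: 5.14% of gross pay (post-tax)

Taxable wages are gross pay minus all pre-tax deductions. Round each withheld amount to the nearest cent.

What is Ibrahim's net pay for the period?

Retirement plan contribution: $2625.50 × 0.04 = $105.02
Taxable wages = $2625.50 − $105.02 = $2520.48
Municipal income tax: $2520.48 × 0.0177 = $44.61
State withholding: $2520.48 × 0.0763 = $192.31
Federal withholding: $2520.48 × 0.2428 = $611.97
State disability insurance: $2625.50 × 0.008 = $21.00
Garnishment: $2625.50 × 0.0514 = $134.95
Total deductions = $105.02 + $44.61 + $192.31 + $611.97 + $21.00 + $134.95 = $1109.86
Net pay = $2625.50 − $1109.86 = $1515.64

$1515.64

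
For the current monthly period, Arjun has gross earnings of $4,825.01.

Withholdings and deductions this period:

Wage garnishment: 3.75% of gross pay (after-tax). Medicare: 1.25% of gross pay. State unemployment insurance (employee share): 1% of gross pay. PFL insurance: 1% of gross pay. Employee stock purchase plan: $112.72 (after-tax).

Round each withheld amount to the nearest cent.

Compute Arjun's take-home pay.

Medicare: $4,825.01 × 0.0125 = $60.31
State unemployment insurance (employee share): $4,825.01 × 0.01 = $48.25
PFL insurance: $4,825.01 × 0.01 = $48.25
Employee stock purchase plan: $112.72
Wage garnishment: $4,825.01 × 0.0375 = $180.94
Total deductions = $60.31 + $48.25 + $48.25 + $112.72 + $180.94 = $450.47
Net pay = $4,825.01 − $450.47 = $4,374.54

$4,374.54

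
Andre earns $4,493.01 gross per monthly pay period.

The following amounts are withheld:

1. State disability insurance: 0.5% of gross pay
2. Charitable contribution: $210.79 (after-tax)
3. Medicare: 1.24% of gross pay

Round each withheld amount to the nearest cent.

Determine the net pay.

State disability insurance: $4,493.01 × 0.005 = $22.47
Medicare: $4,493.01 × 0.0124 = $55.71
Charitable contribution: $210.79
Total deductions = $22.47 + $55.71 + $210.79 = $288.97
Net pay = $4,493.01 − $288.97 = $4,204.04

$4,204.04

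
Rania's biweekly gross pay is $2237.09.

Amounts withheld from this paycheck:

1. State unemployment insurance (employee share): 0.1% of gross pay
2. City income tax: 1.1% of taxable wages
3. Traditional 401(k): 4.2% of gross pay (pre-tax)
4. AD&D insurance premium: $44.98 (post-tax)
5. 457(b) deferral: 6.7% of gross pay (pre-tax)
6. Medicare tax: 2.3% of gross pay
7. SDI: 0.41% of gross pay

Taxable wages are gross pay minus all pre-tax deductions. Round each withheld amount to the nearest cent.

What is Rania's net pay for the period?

$1863.47

Traditional 401(k): $2237.09 × 0.042 = $93.96
457(b) deferral: $2237.09 × 0.067 = $149.89
Pre-tax total = $93.96 + $149.89 = $243.85
Taxable wages = $2237.09 − $243.85 = $1993.24
City income tax: $1993.24 × 0.011 = $21.93
SDI: $2237.09 × 0.0041 = $9.17
Medicare tax: $2237.09 × 0.023 = $51.45
State unemployment insurance (employee share): $2237.09 × 0.001 = $2.24
AD&D insurance premium: $44.98
Total deductions = $93.96 + $149.89 + $21.93 + $9.17 + $51.45 + $2.24 + $44.98 = $373.62
Net pay = $2237.09 − $373.62 = $1863.47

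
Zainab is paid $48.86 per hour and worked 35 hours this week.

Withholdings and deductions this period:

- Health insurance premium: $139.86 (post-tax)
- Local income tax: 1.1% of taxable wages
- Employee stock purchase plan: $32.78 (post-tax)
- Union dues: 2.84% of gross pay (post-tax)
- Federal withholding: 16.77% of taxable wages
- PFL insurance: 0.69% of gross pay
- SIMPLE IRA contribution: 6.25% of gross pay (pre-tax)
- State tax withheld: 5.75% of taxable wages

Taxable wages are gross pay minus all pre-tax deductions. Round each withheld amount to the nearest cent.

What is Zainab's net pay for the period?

$991.52

Gross pay: 35 × $48.86 = $1,710.10
SIMPLE IRA contribution: $1,710.10 × 0.0625 = $106.88
Taxable wages = $1,710.10 − $106.88 = $1,603.22
Local income tax: $1,603.22 × 0.011 = $17.64
Federal withholding: $1,603.22 × 0.1677 = $268.86
State tax withheld: $1,603.22 × 0.0575 = $92.19
PFL insurance: $1,710.10 × 0.0069 = $11.80
Union dues: $1,710.10 × 0.0284 = $48.57
Health insurance premium: $139.86
Employee stock purchase plan: $32.78
Total deductions = $106.88 + $17.64 + $268.86 + $92.19 + $11.80 + $48.57 + $139.86 + $32.78 = $718.58
Net pay = $1,710.10 − $718.58 = $991.52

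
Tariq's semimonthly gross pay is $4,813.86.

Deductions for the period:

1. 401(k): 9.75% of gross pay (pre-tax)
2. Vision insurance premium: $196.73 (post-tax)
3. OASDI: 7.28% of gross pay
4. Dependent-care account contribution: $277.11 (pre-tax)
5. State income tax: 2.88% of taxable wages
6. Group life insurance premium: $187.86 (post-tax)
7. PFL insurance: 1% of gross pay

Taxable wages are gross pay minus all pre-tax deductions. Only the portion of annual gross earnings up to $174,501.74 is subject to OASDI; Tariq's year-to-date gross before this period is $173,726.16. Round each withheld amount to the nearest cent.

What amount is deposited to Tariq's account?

401(k): $4,813.86 × 0.0975 = $469.35
Dependent-care account contribution: $277.11
Pre-tax total = $469.35 + $277.11 = $746.46
Taxable wages = $4,813.86 − $746.46 = $4,067.40
State income tax: $4,067.40 × 0.0288 = $117.14
OASDI: only $174,501.74 − $173,726.16 = $775.58 of this check is subject → $775.58 × 0.0728 = $56.46
PFL insurance: $4,813.86 × 0.01 = $48.14
Group life insurance premium: $187.86
Vision insurance premium: $196.73
Total deductions = $469.35 + $277.11 + $117.14 + $56.46 + $48.14 + $187.86 + $196.73 = $1,352.79
Net pay = $4,813.86 − $1,352.79 = $3,461.07

$3,461.07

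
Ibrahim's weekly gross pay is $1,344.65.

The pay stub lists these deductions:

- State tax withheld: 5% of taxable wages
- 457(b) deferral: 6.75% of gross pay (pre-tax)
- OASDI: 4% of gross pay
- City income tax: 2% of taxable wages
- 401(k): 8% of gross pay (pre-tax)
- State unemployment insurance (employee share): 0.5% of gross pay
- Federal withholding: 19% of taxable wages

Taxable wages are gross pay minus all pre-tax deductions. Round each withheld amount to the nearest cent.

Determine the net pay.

$787.76

401(k): $1,344.65 × 0.08 = $107.57
457(b) deferral: $1,344.65 × 0.0675 = $90.76
Pre-tax total = $107.57 + $90.76 = $198.33
Taxable wages = $1,344.65 − $198.33 = $1,146.32
City income tax: $1,146.32 × 0.02 = $22.93
State tax withheld: $1,146.32 × 0.05 = $57.32
Federal withholding: $1,146.32 × 0.19 = $217.80
OASDI: $1,344.65 × 0.04 = $53.79
State unemployment insurance (employee share): $1,344.65 × 0.005 = $6.72
Total deductions = $107.57 + $90.76 + $22.93 + $57.32 + $217.80 + $53.79 + $6.72 = $556.89
Net pay = $1,344.65 − $556.89 = $787.76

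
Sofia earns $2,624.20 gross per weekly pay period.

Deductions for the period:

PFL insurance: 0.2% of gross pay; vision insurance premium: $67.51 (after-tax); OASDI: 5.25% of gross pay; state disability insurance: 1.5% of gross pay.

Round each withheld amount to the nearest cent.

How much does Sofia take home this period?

$2,374.31

OASDI: $2,624.20 × 0.0525 = $137.77
State disability insurance: $2,624.20 × 0.015 = $39.36
PFL insurance: $2,624.20 × 0.002 = $5.25
Vision insurance premium: $67.51
Total deductions = $137.77 + $39.36 + $5.25 + $67.51 = $249.89
Net pay = $2,624.20 − $249.89 = $2,374.31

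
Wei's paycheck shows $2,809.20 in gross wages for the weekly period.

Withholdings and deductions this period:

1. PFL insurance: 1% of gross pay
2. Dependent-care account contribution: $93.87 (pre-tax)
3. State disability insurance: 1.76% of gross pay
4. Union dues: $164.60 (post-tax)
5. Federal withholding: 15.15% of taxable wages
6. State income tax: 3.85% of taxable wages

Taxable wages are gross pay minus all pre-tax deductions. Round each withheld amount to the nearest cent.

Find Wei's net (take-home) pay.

Dependent-care account contribution: $93.87
Taxable wages = $2,809.20 − $93.87 = $2,715.33
Federal withholding: $2,715.33 × 0.1515 = $411.37
State income tax: $2,715.33 × 0.0385 = $104.54
State disability insurance: $2,809.20 × 0.0176 = $49.44
PFL insurance: $2,809.20 × 0.01 = $28.09
Union dues: $164.60
Total deductions = $93.87 + $411.37 + $104.54 + $49.44 + $28.09 + $164.60 = $851.91
Net pay = $2,809.20 − $851.91 = $1,957.29

$1,957.29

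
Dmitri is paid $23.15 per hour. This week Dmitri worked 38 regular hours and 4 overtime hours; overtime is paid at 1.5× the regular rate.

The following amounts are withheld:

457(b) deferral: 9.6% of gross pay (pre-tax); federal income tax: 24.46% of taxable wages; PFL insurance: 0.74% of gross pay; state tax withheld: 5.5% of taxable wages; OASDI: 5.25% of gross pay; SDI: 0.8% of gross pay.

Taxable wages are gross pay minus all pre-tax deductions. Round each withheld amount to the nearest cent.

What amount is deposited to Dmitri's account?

$575.77

Regular pay: 38 × $23.15 = $879.70
Overtime pay: 4 × $23.15 × 1.5 = $138.90
Gross pay = $879.70 + $138.90 = $1,018.60
457(b) deferral: $1,018.60 × 0.096 = $97.79
Taxable wages = $1,018.60 − $97.79 = $920.81
Federal income tax: $920.81 × 0.2446 = $225.23
State tax withheld: $920.81 × 0.055 = $50.64
OASDI: $1,018.60 × 0.0525 = $53.48
SDI: $1,018.60 × 0.008 = $8.15
PFL insurance: $1,018.60 × 0.0074 = $7.54
Total deductions = $97.79 + $225.23 + $50.64 + $53.48 + $8.15 + $7.54 = $442.83
Net pay = $1,018.60 − $442.83 = $575.77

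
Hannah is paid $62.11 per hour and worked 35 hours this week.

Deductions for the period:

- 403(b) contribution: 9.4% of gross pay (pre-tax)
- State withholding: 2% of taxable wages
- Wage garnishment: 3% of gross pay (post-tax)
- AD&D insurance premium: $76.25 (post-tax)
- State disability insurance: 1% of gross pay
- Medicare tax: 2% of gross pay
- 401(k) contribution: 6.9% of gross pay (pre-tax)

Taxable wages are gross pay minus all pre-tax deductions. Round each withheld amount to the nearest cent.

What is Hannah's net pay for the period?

$1,576.43

Gross pay: 35 × $62.11 = $2,173.85
403(b) contribution: $2,173.85 × 0.094 = $204.34
401(k) contribution: $2,173.85 × 0.069 = $150.00
Pre-tax total = $204.34 + $150.00 = $354.34
Taxable wages = $2,173.85 − $354.34 = $1,819.51
State withholding: $1,819.51 × 0.02 = $36.39
Medicare tax: $2,173.85 × 0.02 = $43.48
State disability insurance: $2,173.85 × 0.01 = $21.74
AD&D insurance premium: $76.25
Wage garnishment: $2,173.85 × 0.03 = $65.22
Total deductions = $204.34 + $150.00 + $36.39 + $43.48 + $21.74 + $76.25 + $65.22 = $597.42
Net pay = $2,173.85 − $597.42 = $1,576.43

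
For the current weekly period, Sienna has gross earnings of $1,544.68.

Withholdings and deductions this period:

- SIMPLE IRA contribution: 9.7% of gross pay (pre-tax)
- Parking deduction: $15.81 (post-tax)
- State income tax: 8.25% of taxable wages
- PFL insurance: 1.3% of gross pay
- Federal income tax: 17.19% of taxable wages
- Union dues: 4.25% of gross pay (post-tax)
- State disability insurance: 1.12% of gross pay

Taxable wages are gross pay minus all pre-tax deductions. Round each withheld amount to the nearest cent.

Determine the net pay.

$921.16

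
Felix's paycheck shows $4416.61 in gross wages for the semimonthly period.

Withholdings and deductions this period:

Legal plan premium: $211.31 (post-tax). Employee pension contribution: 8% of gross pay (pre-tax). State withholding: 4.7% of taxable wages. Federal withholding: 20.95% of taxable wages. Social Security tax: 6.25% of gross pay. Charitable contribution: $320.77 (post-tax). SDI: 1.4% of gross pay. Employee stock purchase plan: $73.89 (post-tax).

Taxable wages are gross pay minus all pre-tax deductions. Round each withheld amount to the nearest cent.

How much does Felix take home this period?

$2077.21

Employee pension contribution: $4416.61 × 0.08 = $353.33
Taxable wages = $4416.61 − $353.33 = $4063.28
Federal withholding: $4063.28 × 0.2095 = $851.26
State withholding: $4063.28 × 0.047 = $190.97
SDI: $4416.61 × 0.014 = $61.83
Social Security tax: $4416.61 × 0.0625 = $276.04
Legal plan premium: $211.31
Employee stock purchase plan: $73.89
Charitable contribution: $320.77
Total deductions = $353.33 + $851.26 + $190.97 + $61.83 + $276.04 + $211.31 + $73.89 + $320.77 = $2339.40
Net pay = $4416.61 − $2339.40 = $2077.21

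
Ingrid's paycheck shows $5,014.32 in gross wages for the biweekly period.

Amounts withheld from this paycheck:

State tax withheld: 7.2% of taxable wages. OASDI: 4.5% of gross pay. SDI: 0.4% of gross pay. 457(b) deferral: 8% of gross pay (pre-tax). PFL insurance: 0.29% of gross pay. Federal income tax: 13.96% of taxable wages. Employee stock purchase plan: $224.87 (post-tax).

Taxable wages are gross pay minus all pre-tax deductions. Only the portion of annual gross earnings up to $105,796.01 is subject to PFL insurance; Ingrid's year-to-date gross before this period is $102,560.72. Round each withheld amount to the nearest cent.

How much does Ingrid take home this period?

457(b) deferral: $5,014.32 × 0.08 = $401.15
Taxable wages = $5,014.32 − $401.15 = $4,613.17
State tax withheld: $4,613.17 × 0.072 = $332.15
Federal income tax: $4,613.17 × 0.1396 = $644.00
SDI: $5,014.32 × 0.004 = $20.06
PFL insurance: only $105,796.01 − $102,560.72 = $3,235.29 of this check is subject → $3,235.29 × 0.0029 = $9.38
OASDI: $5,014.32 × 0.045 = $225.64
Employee stock purchase plan: $224.87
Total deductions = $401.15 + $332.15 + $644.00 + $20.06 + $9.38 + $225.64 + $224.87 = $1,857.25
Net pay = $5,014.32 − $1,857.25 = $3,157.07

$3,157.07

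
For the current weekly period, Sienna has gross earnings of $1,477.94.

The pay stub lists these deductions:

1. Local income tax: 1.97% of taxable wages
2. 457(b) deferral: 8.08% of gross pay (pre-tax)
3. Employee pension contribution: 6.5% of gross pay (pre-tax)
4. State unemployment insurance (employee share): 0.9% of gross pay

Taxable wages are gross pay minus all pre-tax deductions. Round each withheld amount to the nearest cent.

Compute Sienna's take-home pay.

457(b) deferral: $1,477.94 × 0.0808 = $119.42
Employee pension contribution: $1,477.94 × 0.065 = $96.07
Pre-tax total = $119.42 + $96.07 = $215.49
Taxable wages = $1,477.94 − $215.49 = $1,262.45
Local income tax: $1,262.45 × 0.0197 = $24.87
State unemployment insurance (employee share): $1,477.94 × 0.009 = $13.30
Total deductions = $119.42 + $96.07 + $24.87 + $13.30 = $253.66
Net pay = $1,477.94 − $253.66 = $1,224.28

$1,224.28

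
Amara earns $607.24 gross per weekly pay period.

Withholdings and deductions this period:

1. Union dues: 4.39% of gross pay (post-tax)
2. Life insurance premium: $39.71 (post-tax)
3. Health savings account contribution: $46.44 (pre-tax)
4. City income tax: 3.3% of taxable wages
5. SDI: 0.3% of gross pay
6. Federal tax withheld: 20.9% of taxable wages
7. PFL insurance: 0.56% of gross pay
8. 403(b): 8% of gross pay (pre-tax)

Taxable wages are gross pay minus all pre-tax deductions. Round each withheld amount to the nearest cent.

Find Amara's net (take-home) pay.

$316.68

403(b): $607.24 × 0.08 = $48.58
Health savings account contribution: $46.44
Pre-tax total = $48.58 + $46.44 = $95.02
Taxable wages = $607.24 − $95.02 = $512.22
Federal tax withheld: $512.22 × 0.209 = $107.05
City income tax: $512.22 × 0.033 = $16.90
PFL insurance: $607.24 × 0.0056 = $3.40
SDI: $607.24 × 0.003 = $1.82
Life insurance premium: $39.71
Union dues: $607.24 × 0.0439 = $26.66
Total deductions = $48.58 + $46.44 + $107.05 + $16.90 + $3.40 + $1.82 + $39.71 + $26.66 = $290.56
Net pay = $607.24 − $290.56 = $316.68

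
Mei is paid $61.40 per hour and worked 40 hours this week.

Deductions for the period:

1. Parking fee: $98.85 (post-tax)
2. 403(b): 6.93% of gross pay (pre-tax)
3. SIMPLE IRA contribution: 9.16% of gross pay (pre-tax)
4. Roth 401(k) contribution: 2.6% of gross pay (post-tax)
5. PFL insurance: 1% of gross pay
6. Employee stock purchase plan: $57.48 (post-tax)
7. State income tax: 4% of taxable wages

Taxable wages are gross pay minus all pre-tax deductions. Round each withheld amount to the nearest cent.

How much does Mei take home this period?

Gross pay: 40 × $61.40 = $2,456.00
403(b): $2,456.00 × 0.0693 = $170.20
SIMPLE IRA contribution: $2,456.00 × 0.0916 = $224.97
Pre-tax total = $170.20 + $224.97 = $395.17
Taxable wages = $2,456.00 − $395.17 = $2,060.83
State income tax: $2,060.83 × 0.04 = $82.43
PFL insurance: $2,456.00 × 0.01 = $24.56
Roth 401(k) contribution: $2,456.00 × 0.026 = $63.86
Parking fee: $98.85
Employee stock purchase plan: $57.48
Total deductions = $170.20 + $224.97 + $82.43 + $24.56 + $63.86 + $98.85 + $57.48 = $722.35
Net pay = $2,456.00 − $722.35 = $1,733.65

$1,733.65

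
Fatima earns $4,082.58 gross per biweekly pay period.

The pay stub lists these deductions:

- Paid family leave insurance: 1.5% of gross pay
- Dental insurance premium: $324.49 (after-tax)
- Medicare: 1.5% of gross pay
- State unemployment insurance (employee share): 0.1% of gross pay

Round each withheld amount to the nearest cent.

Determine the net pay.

$3,631.53

Paid family leave insurance: $4,082.58 × 0.015 = $61.24
State unemployment insurance (employee share): $4,082.58 × 0.001 = $4.08
Medicare: $4,082.58 × 0.015 = $61.24
Dental insurance premium: $324.49
Total deductions = $61.24 + $4.08 + $61.24 + $324.49 = $451.05
Net pay = $4,082.58 − $451.05 = $3,631.53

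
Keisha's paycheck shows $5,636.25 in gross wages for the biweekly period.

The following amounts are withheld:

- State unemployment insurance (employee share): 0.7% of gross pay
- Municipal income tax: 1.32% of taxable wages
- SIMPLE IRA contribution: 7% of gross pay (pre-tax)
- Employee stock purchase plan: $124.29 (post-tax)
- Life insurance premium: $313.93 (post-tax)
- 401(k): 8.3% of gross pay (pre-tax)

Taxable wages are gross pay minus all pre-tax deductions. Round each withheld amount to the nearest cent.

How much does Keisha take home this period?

401(k): $5,636.25 × 0.083 = $467.81
SIMPLE IRA contribution: $5,636.25 × 0.07 = $394.54
Pre-tax total = $467.81 + $394.54 = $862.35
Taxable wages = $5,636.25 − $862.35 = $4,773.90
Municipal income tax: $4,773.90 × 0.0132 = $63.02
State unemployment insurance (employee share): $5,636.25 × 0.007 = $39.45
Employee stock purchase plan: $124.29
Life insurance premium: $313.93
Total deductions = $467.81 + $394.54 + $63.02 + $39.45 + $124.29 + $313.93 = $1,403.04
Net pay = $5,636.25 − $1,403.04 = $4,233.21

$4,233.21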